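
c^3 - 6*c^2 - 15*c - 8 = (c - 8)*(c + 1)^2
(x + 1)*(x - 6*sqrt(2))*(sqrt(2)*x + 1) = sqrt(2)*x^3 - 11*x^2 + sqrt(2)*x^2 - 11*x - 6*sqrt(2)*x - 6*sqrt(2)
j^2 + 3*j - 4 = (j - 1)*(j + 4)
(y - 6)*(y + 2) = y^2 - 4*y - 12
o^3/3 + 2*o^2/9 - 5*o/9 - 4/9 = (o/3 + 1/3)*(o - 4/3)*(o + 1)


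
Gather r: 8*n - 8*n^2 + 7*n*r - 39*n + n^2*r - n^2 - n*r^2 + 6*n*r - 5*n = -9*n^2 - n*r^2 - 36*n + r*(n^2 + 13*n)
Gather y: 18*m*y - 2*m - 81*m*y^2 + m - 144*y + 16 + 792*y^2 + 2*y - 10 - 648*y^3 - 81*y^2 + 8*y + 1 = -m - 648*y^3 + y^2*(711 - 81*m) + y*(18*m - 134) + 7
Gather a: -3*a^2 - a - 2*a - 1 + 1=-3*a^2 - 3*a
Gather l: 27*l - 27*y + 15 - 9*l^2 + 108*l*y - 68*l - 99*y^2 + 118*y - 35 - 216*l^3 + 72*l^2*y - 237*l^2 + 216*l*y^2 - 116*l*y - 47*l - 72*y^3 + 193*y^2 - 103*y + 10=-216*l^3 + l^2*(72*y - 246) + l*(216*y^2 - 8*y - 88) - 72*y^3 + 94*y^2 - 12*y - 10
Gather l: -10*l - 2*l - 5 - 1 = -12*l - 6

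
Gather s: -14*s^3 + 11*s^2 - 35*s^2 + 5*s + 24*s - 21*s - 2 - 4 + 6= -14*s^3 - 24*s^2 + 8*s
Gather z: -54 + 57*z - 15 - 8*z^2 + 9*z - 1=-8*z^2 + 66*z - 70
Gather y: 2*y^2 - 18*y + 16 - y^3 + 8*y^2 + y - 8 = -y^3 + 10*y^2 - 17*y + 8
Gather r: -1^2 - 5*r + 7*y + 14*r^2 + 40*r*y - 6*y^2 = 14*r^2 + r*(40*y - 5) - 6*y^2 + 7*y - 1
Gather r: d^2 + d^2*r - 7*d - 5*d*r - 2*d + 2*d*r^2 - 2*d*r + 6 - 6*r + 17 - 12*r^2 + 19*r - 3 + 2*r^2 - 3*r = d^2 - 9*d + r^2*(2*d - 10) + r*(d^2 - 7*d + 10) + 20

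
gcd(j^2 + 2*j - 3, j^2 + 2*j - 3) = j^2 + 2*j - 3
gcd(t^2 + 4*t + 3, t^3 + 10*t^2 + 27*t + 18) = t^2 + 4*t + 3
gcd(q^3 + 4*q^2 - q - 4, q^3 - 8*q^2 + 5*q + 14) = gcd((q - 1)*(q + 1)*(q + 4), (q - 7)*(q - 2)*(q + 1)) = q + 1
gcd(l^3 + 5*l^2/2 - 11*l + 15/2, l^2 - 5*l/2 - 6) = 1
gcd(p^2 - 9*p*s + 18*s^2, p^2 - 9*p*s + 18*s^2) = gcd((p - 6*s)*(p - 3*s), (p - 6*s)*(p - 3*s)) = p^2 - 9*p*s + 18*s^2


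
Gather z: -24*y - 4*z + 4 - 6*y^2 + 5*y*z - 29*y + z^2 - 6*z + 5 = -6*y^2 - 53*y + z^2 + z*(5*y - 10) + 9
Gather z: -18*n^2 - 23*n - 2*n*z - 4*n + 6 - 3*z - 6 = -18*n^2 - 27*n + z*(-2*n - 3)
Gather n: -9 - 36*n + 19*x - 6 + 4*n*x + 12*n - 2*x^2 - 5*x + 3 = n*(4*x - 24) - 2*x^2 + 14*x - 12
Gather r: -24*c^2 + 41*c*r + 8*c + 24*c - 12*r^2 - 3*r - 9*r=-24*c^2 + 32*c - 12*r^2 + r*(41*c - 12)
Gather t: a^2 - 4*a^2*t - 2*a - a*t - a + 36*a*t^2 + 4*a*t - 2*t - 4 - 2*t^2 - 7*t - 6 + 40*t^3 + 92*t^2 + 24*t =a^2 - 3*a + 40*t^3 + t^2*(36*a + 90) + t*(-4*a^2 + 3*a + 15) - 10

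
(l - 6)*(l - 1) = l^2 - 7*l + 6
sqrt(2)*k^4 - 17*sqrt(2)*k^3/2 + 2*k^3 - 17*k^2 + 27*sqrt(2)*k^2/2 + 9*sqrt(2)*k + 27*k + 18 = (k - 6)*(k - 3)*(k + sqrt(2))*(sqrt(2)*k + sqrt(2)/2)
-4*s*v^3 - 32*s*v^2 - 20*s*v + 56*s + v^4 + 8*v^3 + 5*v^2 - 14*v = (-4*s + v)*(v - 1)*(v + 2)*(v + 7)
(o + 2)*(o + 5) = o^2 + 7*o + 10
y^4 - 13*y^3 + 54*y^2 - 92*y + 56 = (y - 7)*(y - 2)^3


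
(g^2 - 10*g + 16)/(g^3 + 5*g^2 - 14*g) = (g - 8)/(g*(g + 7))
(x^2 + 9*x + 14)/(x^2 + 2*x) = (x + 7)/x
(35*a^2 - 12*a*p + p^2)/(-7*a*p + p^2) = (-5*a + p)/p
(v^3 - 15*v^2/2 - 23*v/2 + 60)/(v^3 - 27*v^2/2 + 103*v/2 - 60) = (v + 3)/(v - 3)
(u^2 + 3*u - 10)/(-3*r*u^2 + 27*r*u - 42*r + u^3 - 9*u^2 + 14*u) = (-u - 5)/(3*r*u - 21*r - u^2 + 7*u)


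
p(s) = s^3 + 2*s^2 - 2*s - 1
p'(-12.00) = 382.00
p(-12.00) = -1417.00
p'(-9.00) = 205.00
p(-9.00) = -550.00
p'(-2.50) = 6.75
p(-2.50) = 0.88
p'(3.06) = 38.33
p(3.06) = 40.26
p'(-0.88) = -3.20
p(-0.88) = 1.63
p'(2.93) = 35.47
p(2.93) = 35.46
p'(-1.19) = -2.51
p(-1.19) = 2.53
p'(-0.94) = -3.11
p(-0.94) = 1.82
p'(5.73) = 119.42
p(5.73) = 241.34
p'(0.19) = -1.13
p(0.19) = -1.30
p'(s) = 3*s^2 + 4*s - 2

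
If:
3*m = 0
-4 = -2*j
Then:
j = 2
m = 0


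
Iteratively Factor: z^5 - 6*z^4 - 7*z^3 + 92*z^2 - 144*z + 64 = (z - 1)*(z^4 - 5*z^3 - 12*z^2 + 80*z - 64) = (z - 4)*(z - 1)*(z^3 - z^2 - 16*z + 16) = (z - 4)*(z - 1)*(z + 4)*(z^2 - 5*z + 4) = (z - 4)^2*(z - 1)*(z + 4)*(z - 1)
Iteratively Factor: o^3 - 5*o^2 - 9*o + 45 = (o + 3)*(o^2 - 8*o + 15) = (o - 3)*(o + 3)*(o - 5)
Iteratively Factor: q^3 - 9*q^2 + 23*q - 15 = (q - 3)*(q^2 - 6*q + 5) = (q - 3)*(q - 1)*(q - 5)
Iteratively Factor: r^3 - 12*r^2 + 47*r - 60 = (r - 5)*(r^2 - 7*r + 12) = (r - 5)*(r - 4)*(r - 3)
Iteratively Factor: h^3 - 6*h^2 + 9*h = (h - 3)*(h^2 - 3*h) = (h - 3)^2*(h)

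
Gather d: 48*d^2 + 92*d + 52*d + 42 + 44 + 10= 48*d^2 + 144*d + 96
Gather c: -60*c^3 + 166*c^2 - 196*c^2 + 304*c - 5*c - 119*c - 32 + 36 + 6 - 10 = -60*c^3 - 30*c^2 + 180*c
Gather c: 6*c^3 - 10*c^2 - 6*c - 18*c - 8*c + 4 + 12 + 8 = 6*c^3 - 10*c^2 - 32*c + 24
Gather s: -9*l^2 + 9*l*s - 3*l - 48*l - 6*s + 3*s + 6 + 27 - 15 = -9*l^2 - 51*l + s*(9*l - 3) + 18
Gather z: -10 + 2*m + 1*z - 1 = 2*m + z - 11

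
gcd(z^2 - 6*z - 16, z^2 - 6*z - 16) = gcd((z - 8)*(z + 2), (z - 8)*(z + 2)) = z^2 - 6*z - 16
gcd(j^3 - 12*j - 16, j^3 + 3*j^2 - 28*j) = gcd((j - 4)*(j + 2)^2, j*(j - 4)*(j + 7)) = j - 4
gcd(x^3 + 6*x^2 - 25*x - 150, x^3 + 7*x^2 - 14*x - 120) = x^2 + 11*x + 30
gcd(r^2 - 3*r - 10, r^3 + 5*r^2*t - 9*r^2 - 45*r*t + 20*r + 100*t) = r - 5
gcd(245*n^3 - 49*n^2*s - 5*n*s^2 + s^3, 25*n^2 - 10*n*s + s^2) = -5*n + s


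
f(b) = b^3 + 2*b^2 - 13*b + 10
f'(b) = 3*b^2 + 4*b - 13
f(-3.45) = 37.59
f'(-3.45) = 8.91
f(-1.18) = 26.48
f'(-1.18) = -13.54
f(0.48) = 4.33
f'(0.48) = -10.39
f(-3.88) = 32.14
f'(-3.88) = 16.64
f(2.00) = 0.00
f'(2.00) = 7.00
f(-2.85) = 40.15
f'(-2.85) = -0.03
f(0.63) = 2.85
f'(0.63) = -9.29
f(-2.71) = 40.02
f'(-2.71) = -1.81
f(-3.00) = 40.00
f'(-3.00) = 2.00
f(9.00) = 784.00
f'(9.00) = 266.00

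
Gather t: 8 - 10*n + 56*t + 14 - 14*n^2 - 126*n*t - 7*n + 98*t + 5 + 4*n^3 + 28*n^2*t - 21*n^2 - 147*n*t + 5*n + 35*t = 4*n^3 - 35*n^2 - 12*n + t*(28*n^2 - 273*n + 189) + 27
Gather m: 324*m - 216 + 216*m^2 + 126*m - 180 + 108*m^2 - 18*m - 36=324*m^2 + 432*m - 432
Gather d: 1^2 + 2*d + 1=2*d + 2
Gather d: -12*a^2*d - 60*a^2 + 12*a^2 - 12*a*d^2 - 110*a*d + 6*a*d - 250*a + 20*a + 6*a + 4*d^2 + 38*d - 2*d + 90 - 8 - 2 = -48*a^2 - 224*a + d^2*(4 - 12*a) + d*(-12*a^2 - 104*a + 36) + 80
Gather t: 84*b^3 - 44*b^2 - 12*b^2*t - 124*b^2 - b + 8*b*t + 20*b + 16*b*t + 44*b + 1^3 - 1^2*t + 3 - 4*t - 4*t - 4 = 84*b^3 - 168*b^2 + 63*b + t*(-12*b^2 + 24*b - 9)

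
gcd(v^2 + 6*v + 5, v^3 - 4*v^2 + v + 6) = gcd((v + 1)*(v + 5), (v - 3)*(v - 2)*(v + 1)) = v + 1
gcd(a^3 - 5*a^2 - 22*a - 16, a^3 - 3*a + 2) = a + 2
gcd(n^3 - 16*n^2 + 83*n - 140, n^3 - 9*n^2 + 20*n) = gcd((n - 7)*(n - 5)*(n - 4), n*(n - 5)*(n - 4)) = n^2 - 9*n + 20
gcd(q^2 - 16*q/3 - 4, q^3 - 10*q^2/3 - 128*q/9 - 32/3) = q - 6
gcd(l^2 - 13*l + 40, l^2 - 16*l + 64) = l - 8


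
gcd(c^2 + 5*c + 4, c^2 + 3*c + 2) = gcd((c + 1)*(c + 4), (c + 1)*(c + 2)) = c + 1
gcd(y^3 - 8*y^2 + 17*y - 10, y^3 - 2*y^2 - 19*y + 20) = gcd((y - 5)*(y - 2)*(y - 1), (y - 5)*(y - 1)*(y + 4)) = y^2 - 6*y + 5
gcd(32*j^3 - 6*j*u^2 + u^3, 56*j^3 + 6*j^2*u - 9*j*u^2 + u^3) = -8*j^2 - 2*j*u + u^2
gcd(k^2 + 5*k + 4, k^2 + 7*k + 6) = k + 1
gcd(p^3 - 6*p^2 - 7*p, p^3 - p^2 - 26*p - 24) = p + 1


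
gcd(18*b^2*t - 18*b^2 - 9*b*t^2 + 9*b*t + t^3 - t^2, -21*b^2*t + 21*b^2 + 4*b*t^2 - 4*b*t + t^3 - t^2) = -3*b*t + 3*b + t^2 - t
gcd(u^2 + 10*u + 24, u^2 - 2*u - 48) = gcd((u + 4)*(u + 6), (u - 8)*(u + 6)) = u + 6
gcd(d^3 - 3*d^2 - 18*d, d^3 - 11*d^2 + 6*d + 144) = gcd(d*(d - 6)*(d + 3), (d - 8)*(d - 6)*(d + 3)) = d^2 - 3*d - 18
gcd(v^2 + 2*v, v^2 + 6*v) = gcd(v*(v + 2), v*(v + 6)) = v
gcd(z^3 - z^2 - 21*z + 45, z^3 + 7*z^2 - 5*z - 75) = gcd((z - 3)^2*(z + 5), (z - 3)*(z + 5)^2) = z^2 + 2*z - 15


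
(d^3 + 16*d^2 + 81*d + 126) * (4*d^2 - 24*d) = 4*d^5 + 40*d^4 - 60*d^3 - 1440*d^2 - 3024*d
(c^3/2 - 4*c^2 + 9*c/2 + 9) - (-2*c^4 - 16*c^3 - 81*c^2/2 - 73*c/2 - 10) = 2*c^4 + 33*c^3/2 + 73*c^2/2 + 41*c + 19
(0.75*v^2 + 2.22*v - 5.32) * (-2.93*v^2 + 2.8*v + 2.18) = -2.1975*v^4 - 4.4046*v^3 + 23.4386*v^2 - 10.0564*v - 11.5976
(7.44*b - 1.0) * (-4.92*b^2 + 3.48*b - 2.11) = -36.6048*b^3 + 30.8112*b^2 - 19.1784*b + 2.11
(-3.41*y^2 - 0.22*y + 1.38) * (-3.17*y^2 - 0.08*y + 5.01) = 10.8097*y^4 + 0.9702*y^3 - 21.4411*y^2 - 1.2126*y + 6.9138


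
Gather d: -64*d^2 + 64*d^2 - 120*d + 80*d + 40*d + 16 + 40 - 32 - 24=0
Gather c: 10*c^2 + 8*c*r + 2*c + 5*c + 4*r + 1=10*c^2 + c*(8*r + 7) + 4*r + 1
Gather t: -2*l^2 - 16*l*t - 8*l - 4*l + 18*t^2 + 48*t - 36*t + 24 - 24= -2*l^2 - 12*l + 18*t^2 + t*(12 - 16*l)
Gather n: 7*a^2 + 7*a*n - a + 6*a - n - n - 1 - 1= 7*a^2 + 5*a + n*(7*a - 2) - 2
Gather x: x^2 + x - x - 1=x^2 - 1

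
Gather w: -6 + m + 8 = m + 2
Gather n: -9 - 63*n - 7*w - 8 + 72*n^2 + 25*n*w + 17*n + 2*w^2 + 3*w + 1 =72*n^2 + n*(25*w - 46) + 2*w^2 - 4*w - 16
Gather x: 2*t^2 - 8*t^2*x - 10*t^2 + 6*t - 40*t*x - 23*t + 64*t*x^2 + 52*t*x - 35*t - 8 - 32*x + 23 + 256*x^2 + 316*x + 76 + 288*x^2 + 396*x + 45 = -8*t^2 - 52*t + x^2*(64*t + 544) + x*(-8*t^2 + 12*t + 680) + 136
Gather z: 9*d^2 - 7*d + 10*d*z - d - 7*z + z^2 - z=9*d^2 - 8*d + z^2 + z*(10*d - 8)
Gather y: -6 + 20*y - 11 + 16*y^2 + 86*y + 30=16*y^2 + 106*y + 13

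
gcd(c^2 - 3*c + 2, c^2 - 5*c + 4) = c - 1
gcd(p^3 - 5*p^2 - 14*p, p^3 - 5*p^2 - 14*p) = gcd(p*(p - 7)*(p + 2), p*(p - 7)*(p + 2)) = p^3 - 5*p^2 - 14*p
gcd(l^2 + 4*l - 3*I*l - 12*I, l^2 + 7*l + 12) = l + 4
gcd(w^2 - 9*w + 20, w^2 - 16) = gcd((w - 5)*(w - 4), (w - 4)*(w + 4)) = w - 4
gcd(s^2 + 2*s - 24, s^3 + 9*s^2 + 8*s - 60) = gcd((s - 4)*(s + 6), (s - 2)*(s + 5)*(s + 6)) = s + 6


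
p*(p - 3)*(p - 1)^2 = p^4 - 5*p^3 + 7*p^2 - 3*p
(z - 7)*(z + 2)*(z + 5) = z^3 - 39*z - 70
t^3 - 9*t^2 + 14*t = t*(t - 7)*(t - 2)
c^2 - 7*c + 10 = (c - 5)*(c - 2)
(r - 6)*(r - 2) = r^2 - 8*r + 12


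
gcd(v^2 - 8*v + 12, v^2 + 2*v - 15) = 1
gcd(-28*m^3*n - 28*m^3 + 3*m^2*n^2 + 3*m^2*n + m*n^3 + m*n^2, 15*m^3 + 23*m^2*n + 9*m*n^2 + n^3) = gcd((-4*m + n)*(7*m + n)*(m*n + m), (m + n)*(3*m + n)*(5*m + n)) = 1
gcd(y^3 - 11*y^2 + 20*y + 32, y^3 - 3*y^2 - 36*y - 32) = y^2 - 7*y - 8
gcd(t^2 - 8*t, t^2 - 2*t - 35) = 1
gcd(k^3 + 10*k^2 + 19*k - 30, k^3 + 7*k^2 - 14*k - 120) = k^2 + 11*k + 30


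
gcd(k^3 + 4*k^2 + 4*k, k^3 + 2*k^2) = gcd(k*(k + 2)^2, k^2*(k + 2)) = k^2 + 2*k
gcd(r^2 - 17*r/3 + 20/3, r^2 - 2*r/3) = 1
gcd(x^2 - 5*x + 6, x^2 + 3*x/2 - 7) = x - 2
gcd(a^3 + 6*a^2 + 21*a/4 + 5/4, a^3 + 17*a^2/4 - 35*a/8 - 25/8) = a^2 + 11*a/2 + 5/2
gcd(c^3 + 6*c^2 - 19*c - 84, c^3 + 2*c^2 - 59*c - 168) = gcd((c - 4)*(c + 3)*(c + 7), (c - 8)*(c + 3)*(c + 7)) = c^2 + 10*c + 21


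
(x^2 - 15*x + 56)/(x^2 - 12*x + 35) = (x - 8)/(x - 5)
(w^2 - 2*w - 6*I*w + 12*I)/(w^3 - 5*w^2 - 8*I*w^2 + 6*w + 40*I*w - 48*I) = (w - 6*I)/(w^2 - w*(3 + 8*I) + 24*I)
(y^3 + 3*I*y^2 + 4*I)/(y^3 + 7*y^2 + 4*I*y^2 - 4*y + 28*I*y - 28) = (y - I)/(y + 7)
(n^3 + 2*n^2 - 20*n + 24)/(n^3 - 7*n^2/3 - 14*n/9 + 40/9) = 9*(n^2 + 4*n - 12)/(9*n^2 - 3*n - 20)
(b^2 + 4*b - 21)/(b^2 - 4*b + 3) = (b + 7)/(b - 1)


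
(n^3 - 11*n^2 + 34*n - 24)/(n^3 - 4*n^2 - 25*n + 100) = (n^2 - 7*n + 6)/(n^2 - 25)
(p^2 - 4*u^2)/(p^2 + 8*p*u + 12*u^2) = (p - 2*u)/(p + 6*u)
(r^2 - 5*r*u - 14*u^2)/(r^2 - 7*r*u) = (r + 2*u)/r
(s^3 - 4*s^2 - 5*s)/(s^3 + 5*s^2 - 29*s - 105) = s*(s + 1)/(s^2 + 10*s + 21)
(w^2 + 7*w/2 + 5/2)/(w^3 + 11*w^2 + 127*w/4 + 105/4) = 2*(w + 1)/(2*w^2 + 17*w + 21)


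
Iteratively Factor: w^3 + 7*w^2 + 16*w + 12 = (w + 2)*(w^2 + 5*w + 6) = (w + 2)^2*(w + 3)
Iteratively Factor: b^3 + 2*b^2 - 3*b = (b - 1)*(b^2 + 3*b) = (b - 1)*(b + 3)*(b)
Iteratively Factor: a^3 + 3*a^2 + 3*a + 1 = (a + 1)*(a^2 + 2*a + 1) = (a + 1)^2*(a + 1)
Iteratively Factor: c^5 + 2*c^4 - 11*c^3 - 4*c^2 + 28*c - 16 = (c + 2)*(c^4 - 11*c^2 + 18*c - 8) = (c - 1)*(c + 2)*(c^3 + c^2 - 10*c + 8) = (c - 2)*(c - 1)*(c + 2)*(c^2 + 3*c - 4) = (c - 2)*(c - 1)^2*(c + 2)*(c + 4)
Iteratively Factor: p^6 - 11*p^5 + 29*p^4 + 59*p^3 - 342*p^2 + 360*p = (p - 4)*(p^5 - 7*p^4 + p^3 + 63*p^2 - 90*p) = (p - 5)*(p - 4)*(p^4 - 2*p^3 - 9*p^2 + 18*p) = (p - 5)*(p - 4)*(p - 2)*(p^3 - 9*p) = p*(p - 5)*(p - 4)*(p - 2)*(p^2 - 9) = p*(p - 5)*(p - 4)*(p - 3)*(p - 2)*(p + 3)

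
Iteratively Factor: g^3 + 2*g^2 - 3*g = (g)*(g^2 + 2*g - 3) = g*(g - 1)*(g + 3)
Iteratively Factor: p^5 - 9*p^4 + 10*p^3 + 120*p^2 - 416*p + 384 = (p - 4)*(p^4 - 5*p^3 - 10*p^2 + 80*p - 96) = (p - 4)*(p + 4)*(p^3 - 9*p^2 + 26*p - 24) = (p - 4)*(p - 2)*(p + 4)*(p^2 - 7*p + 12) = (p - 4)*(p - 3)*(p - 2)*(p + 4)*(p - 4)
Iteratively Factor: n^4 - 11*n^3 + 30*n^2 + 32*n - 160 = (n - 4)*(n^3 - 7*n^2 + 2*n + 40) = (n - 4)*(n + 2)*(n^2 - 9*n + 20) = (n - 5)*(n - 4)*(n + 2)*(n - 4)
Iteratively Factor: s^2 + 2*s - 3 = (s - 1)*(s + 3)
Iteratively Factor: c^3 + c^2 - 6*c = (c + 3)*(c^2 - 2*c) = c*(c + 3)*(c - 2)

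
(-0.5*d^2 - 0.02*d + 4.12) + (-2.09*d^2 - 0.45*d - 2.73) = -2.59*d^2 - 0.47*d + 1.39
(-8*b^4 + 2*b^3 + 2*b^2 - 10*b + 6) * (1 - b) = 8*b^5 - 10*b^4 + 12*b^2 - 16*b + 6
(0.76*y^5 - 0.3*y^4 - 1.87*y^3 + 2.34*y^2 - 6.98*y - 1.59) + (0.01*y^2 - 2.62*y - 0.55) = 0.76*y^5 - 0.3*y^4 - 1.87*y^3 + 2.35*y^2 - 9.6*y - 2.14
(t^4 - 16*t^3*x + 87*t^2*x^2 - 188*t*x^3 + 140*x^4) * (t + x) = t^5 - 15*t^4*x + 71*t^3*x^2 - 101*t^2*x^3 - 48*t*x^4 + 140*x^5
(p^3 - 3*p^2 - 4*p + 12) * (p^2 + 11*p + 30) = p^5 + 8*p^4 - 7*p^3 - 122*p^2 + 12*p + 360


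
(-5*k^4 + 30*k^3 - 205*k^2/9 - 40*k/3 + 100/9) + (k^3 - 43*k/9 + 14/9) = -5*k^4 + 31*k^3 - 205*k^2/9 - 163*k/9 + 38/3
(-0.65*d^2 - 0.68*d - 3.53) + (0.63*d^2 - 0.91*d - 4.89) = -0.02*d^2 - 1.59*d - 8.42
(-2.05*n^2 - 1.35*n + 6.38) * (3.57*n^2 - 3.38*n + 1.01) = -7.3185*n^4 + 2.1095*n^3 + 25.2691*n^2 - 22.9279*n + 6.4438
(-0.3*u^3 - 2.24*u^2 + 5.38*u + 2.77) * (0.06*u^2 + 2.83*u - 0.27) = -0.018*u^5 - 0.9834*u^4 - 5.9354*u^3 + 15.9964*u^2 + 6.3865*u - 0.7479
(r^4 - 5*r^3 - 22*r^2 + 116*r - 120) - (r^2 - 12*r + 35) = r^4 - 5*r^3 - 23*r^2 + 128*r - 155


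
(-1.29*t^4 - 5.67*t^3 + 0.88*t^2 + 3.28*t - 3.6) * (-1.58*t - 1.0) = 2.0382*t^5 + 10.2486*t^4 + 4.2796*t^3 - 6.0624*t^2 + 2.408*t + 3.6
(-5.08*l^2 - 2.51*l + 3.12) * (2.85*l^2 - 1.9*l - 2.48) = -14.478*l^4 + 2.4985*l^3 + 26.2594*l^2 + 0.296799999999999*l - 7.7376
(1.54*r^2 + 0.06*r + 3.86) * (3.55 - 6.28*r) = -9.6712*r^3 + 5.0902*r^2 - 24.0278*r + 13.703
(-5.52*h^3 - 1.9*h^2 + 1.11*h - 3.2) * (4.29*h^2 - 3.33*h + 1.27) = -23.6808*h^5 + 10.2306*h^4 + 4.0785*h^3 - 19.8373*h^2 + 12.0657*h - 4.064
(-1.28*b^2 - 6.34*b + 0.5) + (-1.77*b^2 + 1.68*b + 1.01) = -3.05*b^2 - 4.66*b + 1.51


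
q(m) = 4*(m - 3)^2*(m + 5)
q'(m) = 4*(m - 3)^2 + 4*(m + 5)*(2*m - 6) = 4*(m - 3)*(3*m + 7)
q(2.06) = 24.95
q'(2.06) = -49.56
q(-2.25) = 303.19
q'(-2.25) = -5.25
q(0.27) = 157.11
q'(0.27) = -85.29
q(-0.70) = 235.47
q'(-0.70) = -72.52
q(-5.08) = -20.89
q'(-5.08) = 266.32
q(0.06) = 174.95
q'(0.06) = -84.44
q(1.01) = 95.20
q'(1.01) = -79.84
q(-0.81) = 243.29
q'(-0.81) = -69.65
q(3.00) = 0.00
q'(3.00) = 0.00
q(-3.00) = 288.00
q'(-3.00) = 48.00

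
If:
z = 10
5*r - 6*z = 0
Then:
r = 12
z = 10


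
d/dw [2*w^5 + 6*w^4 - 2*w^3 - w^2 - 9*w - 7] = 10*w^4 + 24*w^3 - 6*w^2 - 2*w - 9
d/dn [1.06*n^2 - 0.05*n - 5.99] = 2.12*n - 0.05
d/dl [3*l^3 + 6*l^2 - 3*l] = 9*l^2 + 12*l - 3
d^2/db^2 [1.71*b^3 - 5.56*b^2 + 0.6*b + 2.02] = 10.26*b - 11.12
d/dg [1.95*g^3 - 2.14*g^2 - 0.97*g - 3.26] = 5.85*g^2 - 4.28*g - 0.97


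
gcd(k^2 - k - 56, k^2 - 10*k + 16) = k - 8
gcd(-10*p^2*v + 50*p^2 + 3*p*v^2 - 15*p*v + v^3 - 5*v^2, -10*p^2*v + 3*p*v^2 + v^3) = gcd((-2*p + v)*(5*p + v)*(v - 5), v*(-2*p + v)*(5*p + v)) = 10*p^2 - 3*p*v - v^2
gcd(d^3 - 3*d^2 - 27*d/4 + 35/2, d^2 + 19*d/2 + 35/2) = d + 5/2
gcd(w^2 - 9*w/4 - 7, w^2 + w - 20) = w - 4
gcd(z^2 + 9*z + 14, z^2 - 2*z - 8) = z + 2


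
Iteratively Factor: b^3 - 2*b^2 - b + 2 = (b + 1)*(b^2 - 3*b + 2) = (b - 2)*(b + 1)*(b - 1)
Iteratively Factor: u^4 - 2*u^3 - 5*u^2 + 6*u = (u)*(u^3 - 2*u^2 - 5*u + 6) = u*(u - 1)*(u^2 - u - 6) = u*(u - 1)*(u + 2)*(u - 3)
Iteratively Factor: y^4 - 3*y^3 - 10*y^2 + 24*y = (y + 3)*(y^3 - 6*y^2 + 8*y) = (y - 4)*(y + 3)*(y^2 - 2*y) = y*(y - 4)*(y + 3)*(y - 2)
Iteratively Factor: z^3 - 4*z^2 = (z - 4)*(z^2) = z*(z - 4)*(z)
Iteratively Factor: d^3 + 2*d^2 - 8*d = (d - 2)*(d^2 + 4*d) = d*(d - 2)*(d + 4)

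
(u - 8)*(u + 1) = u^2 - 7*u - 8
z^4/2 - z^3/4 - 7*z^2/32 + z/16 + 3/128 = (z/2 + 1/4)*(z - 3/4)*(z - 1/2)*(z + 1/4)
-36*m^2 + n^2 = (-6*m + n)*(6*m + n)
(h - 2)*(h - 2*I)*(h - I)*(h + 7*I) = h^4 - 2*h^3 + 4*I*h^3 + 19*h^2 - 8*I*h^2 - 38*h - 14*I*h + 28*I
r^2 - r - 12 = (r - 4)*(r + 3)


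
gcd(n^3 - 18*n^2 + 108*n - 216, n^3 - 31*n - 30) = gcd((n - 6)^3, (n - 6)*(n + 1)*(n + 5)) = n - 6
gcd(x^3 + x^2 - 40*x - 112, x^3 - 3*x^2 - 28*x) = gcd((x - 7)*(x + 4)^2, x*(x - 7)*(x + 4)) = x^2 - 3*x - 28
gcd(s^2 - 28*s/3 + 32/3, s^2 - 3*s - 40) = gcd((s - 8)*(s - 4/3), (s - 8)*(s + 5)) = s - 8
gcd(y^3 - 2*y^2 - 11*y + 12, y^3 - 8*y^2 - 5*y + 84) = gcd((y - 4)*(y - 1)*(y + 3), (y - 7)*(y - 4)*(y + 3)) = y^2 - y - 12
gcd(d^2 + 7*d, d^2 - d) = d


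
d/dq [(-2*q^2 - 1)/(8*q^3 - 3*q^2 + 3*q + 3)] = (16*q^4 + 18*q^2 - 18*q + 3)/(64*q^6 - 48*q^5 + 57*q^4 + 30*q^3 - 9*q^2 + 18*q + 9)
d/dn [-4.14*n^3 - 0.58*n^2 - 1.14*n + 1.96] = -12.42*n^2 - 1.16*n - 1.14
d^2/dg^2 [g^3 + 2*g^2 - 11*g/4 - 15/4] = 6*g + 4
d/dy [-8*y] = -8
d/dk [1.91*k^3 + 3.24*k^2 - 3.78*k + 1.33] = 5.73*k^2 + 6.48*k - 3.78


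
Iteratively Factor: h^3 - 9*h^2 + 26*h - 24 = (h - 3)*(h^2 - 6*h + 8) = (h - 4)*(h - 3)*(h - 2)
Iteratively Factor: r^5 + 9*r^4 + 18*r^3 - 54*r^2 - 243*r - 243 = (r - 3)*(r^4 + 12*r^3 + 54*r^2 + 108*r + 81) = (r - 3)*(r + 3)*(r^3 + 9*r^2 + 27*r + 27) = (r - 3)*(r + 3)^2*(r^2 + 6*r + 9) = (r - 3)*(r + 3)^3*(r + 3)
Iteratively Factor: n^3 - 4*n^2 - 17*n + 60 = (n - 5)*(n^2 + n - 12) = (n - 5)*(n - 3)*(n + 4)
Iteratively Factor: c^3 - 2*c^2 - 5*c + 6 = (c + 2)*(c^2 - 4*c + 3) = (c - 3)*(c + 2)*(c - 1)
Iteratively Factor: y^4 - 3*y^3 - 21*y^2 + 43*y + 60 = (y + 4)*(y^3 - 7*y^2 + 7*y + 15) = (y + 1)*(y + 4)*(y^2 - 8*y + 15) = (y - 3)*(y + 1)*(y + 4)*(y - 5)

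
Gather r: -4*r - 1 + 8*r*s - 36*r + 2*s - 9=r*(8*s - 40) + 2*s - 10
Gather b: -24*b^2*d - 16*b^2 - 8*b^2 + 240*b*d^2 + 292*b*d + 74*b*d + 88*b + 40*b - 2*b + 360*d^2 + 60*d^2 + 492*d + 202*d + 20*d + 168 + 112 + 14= b^2*(-24*d - 24) + b*(240*d^2 + 366*d + 126) + 420*d^2 + 714*d + 294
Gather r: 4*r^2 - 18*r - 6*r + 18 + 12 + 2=4*r^2 - 24*r + 32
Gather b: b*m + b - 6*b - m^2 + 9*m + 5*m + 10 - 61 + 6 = b*(m - 5) - m^2 + 14*m - 45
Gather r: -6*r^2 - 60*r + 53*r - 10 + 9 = -6*r^2 - 7*r - 1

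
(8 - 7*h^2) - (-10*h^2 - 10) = 3*h^2 + 18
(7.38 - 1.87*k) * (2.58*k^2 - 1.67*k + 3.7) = -4.8246*k^3 + 22.1633*k^2 - 19.2436*k + 27.306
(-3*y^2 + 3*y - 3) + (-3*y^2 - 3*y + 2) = -6*y^2 - 1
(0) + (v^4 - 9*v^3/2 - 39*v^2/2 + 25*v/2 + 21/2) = v^4 - 9*v^3/2 - 39*v^2/2 + 25*v/2 + 21/2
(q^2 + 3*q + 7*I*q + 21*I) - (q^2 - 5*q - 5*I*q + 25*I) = 8*q + 12*I*q - 4*I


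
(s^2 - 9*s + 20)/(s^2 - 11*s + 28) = (s - 5)/(s - 7)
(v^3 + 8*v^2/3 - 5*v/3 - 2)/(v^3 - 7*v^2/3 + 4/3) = (v + 3)/(v - 2)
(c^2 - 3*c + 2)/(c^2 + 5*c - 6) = (c - 2)/(c + 6)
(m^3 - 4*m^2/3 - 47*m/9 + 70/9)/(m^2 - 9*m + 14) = (9*m^2 + 6*m - 35)/(9*(m - 7))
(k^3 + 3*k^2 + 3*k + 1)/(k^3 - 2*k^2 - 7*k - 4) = (k + 1)/(k - 4)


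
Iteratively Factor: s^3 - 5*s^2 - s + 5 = (s - 5)*(s^2 - 1) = (s - 5)*(s + 1)*(s - 1)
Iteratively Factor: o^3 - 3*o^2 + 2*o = (o)*(o^2 - 3*o + 2) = o*(o - 2)*(o - 1)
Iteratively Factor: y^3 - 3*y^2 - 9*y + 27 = (y - 3)*(y^2 - 9) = (y - 3)*(y + 3)*(y - 3)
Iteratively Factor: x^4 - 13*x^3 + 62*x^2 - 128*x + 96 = (x - 4)*(x^3 - 9*x^2 + 26*x - 24) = (x - 4)*(x - 3)*(x^2 - 6*x + 8) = (x - 4)*(x - 3)*(x - 2)*(x - 4)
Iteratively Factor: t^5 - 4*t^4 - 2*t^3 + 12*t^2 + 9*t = (t + 1)*(t^4 - 5*t^3 + 3*t^2 + 9*t) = (t - 3)*(t + 1)*(t^3 - 2*t^2 - 3*t) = (t - 3)^2*(t + 1)*(t^2 + t) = t*(t - 3)^2*(t + 1)*(t + 1)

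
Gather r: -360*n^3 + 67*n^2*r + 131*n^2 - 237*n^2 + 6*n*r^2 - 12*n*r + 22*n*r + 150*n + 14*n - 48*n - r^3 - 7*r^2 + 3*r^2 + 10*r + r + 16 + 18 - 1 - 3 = -360*n^3 - 106*n^2 + 116*n - r^3 + r^2*(6*n - 4) + r*(67*n^2 + 10*n + 11) + 30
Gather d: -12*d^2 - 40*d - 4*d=-12*d^2 - 44*d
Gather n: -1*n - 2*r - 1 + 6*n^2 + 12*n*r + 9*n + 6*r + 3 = 6*n^2 + n*(12*r + 8) + 4*r + 2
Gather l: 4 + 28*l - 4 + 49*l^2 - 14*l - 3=49*l^2 + 14*l - 3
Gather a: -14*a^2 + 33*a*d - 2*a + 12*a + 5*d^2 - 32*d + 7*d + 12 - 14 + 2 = -14*a^2 + a*(33*d + 10) + 5*d^2 - 25*d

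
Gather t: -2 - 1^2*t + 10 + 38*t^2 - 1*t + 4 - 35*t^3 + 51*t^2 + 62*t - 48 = -35*t^3 + 89*t^2 + 60*t - 36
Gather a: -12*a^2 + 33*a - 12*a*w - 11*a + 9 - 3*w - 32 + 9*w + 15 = -12*a^2 + a*(22 - 12*w) + 6*w - 8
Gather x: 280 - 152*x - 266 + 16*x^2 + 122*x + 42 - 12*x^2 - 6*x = 4*x^2 - 36*x + 56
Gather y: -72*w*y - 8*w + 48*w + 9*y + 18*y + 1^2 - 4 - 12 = 40*w + y*(27 - 72*w) - 15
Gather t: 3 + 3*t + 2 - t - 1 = 2*t + 4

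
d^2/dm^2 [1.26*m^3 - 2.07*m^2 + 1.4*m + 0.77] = 7.56*m - 4.14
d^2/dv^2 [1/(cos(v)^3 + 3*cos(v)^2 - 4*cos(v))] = ((-13*cos(v) + 24*cos(2*v) + 9*cos(3*v))*(cos(v)^2 + 3*cos(v) - 4)*cos(v)/4 + 2*(3*cos(v)^2 + 6*cos(v) - 4)^2*sin(v)^2)/((cos(v)^2 + 3*cos(v) - 4)^3*cos(v)^3)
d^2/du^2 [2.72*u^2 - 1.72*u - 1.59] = 5.44000000000000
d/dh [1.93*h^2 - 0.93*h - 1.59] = 3.86*h - 0.93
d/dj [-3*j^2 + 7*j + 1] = 7 - 6*j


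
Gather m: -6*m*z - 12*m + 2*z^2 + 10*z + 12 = m*(-6*z - 12) + 2*z^2 + 10*z + 12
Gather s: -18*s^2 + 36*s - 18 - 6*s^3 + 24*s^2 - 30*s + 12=-6*s^3 + 6*s^2 + 6*s - 6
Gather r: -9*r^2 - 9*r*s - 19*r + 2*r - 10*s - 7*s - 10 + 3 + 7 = -9*r^2 + r*(-9*s - 17) - 17*s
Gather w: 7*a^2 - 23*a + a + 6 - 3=7*a^2 - 22*a + 3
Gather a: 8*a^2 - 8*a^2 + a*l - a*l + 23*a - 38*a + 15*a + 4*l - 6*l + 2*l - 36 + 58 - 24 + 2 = 0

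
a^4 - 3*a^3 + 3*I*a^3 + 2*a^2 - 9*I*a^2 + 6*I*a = a*(a - 2)*(a - 1)*(a + 3*I)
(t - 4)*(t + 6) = t^2 + 2*t - 24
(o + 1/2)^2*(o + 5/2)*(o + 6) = o^4 + 19*o^3/2 + 95*o^2/4 + 137*o/8 + 15/4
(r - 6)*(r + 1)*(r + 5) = r^3 - 31*r - 30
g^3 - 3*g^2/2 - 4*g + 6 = (g - 2)*(g - 3/2)*(g + 2)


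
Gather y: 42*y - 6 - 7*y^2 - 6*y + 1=-7*y^2 + 36*y - 5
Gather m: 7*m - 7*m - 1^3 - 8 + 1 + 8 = 0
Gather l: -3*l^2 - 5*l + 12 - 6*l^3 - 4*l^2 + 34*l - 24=-6*l^3 - 7*l^2 + 29*l - 12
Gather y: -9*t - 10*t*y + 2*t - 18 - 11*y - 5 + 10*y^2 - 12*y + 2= -7*t + 10*y^2 + y*(-10*t - 23) - 21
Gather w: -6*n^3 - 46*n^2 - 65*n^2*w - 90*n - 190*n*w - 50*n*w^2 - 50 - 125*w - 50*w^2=-6*n^3 - 46*n^2 - 90*n + w^2*(-50*n - 50) + w*(-65*n^2 - 190*n - 125) - 50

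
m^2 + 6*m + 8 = (m + 2)*(m + 4)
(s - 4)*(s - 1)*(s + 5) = s^3 - 21*s + 20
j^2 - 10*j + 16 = (j - 8)*(j - 2)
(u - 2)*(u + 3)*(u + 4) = u^3 + 5*u^2 - 2*u - 24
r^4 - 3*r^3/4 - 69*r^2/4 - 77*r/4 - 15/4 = (r - 5)*(r + 1/4)*(r + 1)*(r + 3)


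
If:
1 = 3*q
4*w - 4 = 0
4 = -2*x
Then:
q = 1/3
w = 1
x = -2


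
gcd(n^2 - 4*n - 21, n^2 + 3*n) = n + 3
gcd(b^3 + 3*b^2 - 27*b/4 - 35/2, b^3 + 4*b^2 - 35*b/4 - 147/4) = b + 7/2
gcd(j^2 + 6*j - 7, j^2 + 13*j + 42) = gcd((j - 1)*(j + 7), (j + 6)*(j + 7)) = j + 7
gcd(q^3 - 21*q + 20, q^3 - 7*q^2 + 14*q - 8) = q^2 - 5*q + 4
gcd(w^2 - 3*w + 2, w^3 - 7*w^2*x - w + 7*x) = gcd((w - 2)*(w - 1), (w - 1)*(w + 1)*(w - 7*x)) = w - 1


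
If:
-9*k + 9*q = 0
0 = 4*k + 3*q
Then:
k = 0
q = 0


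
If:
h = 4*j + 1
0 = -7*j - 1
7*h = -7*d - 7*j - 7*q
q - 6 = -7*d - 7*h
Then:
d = 23/42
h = 3/7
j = -1/7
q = -5/6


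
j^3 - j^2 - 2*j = j*(j - 2)*(j + 1)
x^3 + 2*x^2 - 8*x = x*(x - 2)*(x + 4)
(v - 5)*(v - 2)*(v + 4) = v^3 - 3*v^2 - 18*v + 40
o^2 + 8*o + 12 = (o + 2)*(o + 6)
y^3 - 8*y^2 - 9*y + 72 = (y - 8)*(y - 3)*(y + 3)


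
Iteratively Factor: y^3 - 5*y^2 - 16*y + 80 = (y - 5)*(y^2 - 16) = (y - 5)*(y - 4)*(y + 4)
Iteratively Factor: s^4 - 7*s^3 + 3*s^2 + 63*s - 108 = (s - 4)*(s^3 - 3*s^2 - 9*s + 27) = (s - 4)*(s + 3)*(s^2 - 6*s + 9) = (s - 4)*(s - 3)*(s + 3)*(s - 3)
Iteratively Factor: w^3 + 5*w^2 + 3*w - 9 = (w + 3)*(w^2 + 2*w - 3) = (w - 1)*(w + 3)*(w + 3)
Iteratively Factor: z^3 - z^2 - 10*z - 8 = (z + 2)*(z^2 - 3*z - 4) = (z + 1)*(z + 2)*(z - 4)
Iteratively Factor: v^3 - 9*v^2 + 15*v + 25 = (v - 5)*(v^2 - 4*v - 5) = (v - 5)^2*(v + 1)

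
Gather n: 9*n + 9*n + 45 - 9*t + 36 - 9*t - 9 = 18*n - 18*t + 72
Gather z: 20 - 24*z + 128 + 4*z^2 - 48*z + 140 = 4*z^2 - 72*z + 288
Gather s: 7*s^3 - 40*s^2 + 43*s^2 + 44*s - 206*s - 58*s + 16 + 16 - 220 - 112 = 7*s^3 + 3*s^2 - 220*s - 300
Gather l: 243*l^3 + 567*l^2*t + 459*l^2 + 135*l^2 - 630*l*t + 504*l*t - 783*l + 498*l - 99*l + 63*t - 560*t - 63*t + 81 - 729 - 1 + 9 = 243*l^3 + l^2*(567*t + 594) + l*(-126*t - 384) - 560*t - 640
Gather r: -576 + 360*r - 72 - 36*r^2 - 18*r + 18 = -36*r^2 + 342*r - 630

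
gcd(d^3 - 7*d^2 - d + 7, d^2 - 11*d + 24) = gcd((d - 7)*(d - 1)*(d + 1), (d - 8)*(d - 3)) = 1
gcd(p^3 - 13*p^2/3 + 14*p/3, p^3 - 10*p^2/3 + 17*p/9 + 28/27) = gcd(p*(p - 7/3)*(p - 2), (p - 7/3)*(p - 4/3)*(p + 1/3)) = p - 7/3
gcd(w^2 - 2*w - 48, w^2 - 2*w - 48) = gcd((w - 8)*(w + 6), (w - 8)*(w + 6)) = w^2 - 2*w - 48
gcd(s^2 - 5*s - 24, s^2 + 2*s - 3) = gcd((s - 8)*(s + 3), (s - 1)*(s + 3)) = s + 3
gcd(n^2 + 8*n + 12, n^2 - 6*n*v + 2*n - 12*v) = n + 2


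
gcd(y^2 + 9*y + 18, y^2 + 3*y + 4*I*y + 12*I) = y + 3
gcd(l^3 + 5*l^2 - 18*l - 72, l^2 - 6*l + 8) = l - 4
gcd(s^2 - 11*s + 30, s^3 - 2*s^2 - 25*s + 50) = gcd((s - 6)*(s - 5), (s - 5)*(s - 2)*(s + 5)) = s - 5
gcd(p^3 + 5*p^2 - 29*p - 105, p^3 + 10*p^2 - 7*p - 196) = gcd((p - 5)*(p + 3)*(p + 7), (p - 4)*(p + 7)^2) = p + 7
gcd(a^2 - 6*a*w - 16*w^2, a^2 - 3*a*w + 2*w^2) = 1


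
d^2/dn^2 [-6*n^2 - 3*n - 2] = -12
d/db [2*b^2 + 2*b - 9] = 4*b + 2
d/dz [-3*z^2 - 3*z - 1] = -6*z - 3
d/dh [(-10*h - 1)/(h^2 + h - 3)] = (-10*h^2 - 10*h + (2*h + 1)*(10*h + 1) + 30)/(h^2 + h - 3)^2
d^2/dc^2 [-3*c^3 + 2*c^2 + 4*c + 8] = 4 - 18*c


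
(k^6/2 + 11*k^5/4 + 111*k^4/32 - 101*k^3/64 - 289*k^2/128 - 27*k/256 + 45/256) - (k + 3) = k^6/2 + 11*k^5/4 + 111*k^4/32 - 101*k^3/64 - 289*k^2/128 - 283*k/256 - 723/256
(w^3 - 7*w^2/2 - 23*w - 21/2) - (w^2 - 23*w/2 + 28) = w^3 - 9*w^2/2 - 23*w/2 - 77/2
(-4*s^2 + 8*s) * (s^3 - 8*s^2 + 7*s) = -4*s^5 + 40*s^4 - 92*s^3 + 56*s^2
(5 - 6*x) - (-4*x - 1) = 6 - 2*x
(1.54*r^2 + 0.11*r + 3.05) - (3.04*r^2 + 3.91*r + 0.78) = -1.5*r^2 - 3.8*r + 2.27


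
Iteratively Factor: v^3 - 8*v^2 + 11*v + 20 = (v - 5)*(v^2 - 3*v - 4) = (v - 5)*(v + 1)*(v - 4)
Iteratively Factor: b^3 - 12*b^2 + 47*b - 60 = (b - 5)*(b^2 - 7*b + 12) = (b - 5)*(b - 3)*(b - 4)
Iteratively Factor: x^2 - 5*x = (x - 5)*(x)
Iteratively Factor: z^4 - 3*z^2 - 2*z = (z + 1)*(z^3 - z^2 - 2*z) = z*(z + 1)*(z^2 - z - 2) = z*(z + 1)^2*(z - 2)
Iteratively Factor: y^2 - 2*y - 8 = (y + 2)*(y - 4)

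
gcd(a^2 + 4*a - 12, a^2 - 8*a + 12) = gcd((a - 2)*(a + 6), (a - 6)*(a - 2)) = a - 2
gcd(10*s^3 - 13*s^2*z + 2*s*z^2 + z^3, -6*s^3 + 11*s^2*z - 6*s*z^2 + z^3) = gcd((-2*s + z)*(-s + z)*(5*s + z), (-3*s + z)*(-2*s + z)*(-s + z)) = 2*s^2 - 3*s*z + z^2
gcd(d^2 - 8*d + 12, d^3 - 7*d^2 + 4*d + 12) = d^2 - 8*d + 12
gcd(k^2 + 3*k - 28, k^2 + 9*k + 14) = k + 7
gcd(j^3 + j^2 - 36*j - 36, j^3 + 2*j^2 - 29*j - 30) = j^2 + 7*j + 6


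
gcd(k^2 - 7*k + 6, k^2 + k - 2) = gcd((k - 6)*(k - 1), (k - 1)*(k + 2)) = k - 1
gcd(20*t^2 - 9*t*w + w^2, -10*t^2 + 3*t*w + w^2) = 1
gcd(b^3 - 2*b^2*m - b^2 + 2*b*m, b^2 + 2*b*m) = b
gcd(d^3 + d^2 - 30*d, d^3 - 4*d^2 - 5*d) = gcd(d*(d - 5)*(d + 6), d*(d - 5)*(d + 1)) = d^2 - 5*d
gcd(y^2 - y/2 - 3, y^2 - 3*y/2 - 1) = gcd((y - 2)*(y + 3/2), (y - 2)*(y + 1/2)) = y - 2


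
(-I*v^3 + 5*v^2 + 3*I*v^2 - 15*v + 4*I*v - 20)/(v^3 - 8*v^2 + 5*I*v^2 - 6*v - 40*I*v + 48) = (-I*v^3 + v^2*(5 + 3*I) + v*(-15 + 4*I) - 20)/(v^3 + v^2*(-8 + 5*I) + v*(-6 - 40*I) + 48)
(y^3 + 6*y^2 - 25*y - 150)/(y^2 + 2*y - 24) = (y^2 - 25)/(y - 4)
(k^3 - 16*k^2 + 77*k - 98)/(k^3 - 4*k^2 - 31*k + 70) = (k - 7)/(k + 5)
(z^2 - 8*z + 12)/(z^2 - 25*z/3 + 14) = 3*(z - 2)/(3*z - 7)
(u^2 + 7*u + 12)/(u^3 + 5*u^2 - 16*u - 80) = (u + 3)/(u^2 + u - 20)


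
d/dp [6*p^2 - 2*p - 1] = 12*p - 2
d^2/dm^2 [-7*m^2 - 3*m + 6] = -14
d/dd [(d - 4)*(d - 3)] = 2*d - 7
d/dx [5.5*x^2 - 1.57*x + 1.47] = 11.0*x - 1.57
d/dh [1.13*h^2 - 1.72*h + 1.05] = 2.26*h - 1.72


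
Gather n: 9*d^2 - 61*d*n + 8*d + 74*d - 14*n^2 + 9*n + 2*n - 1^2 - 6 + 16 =9*d^2 + 82*d - 14*n^2 + n*(11 - 61*d) + 9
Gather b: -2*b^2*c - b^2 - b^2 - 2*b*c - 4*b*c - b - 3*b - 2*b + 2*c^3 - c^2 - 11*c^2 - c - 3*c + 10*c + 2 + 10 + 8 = b^2*(-2*c - 2) + b*(-6*c - 6) + 2*c^3 - 12*c^2 + 6*c + 20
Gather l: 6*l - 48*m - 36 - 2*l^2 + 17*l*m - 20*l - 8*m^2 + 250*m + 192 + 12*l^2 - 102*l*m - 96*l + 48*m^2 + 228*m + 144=10*l^2 + l*(-85*m - 110) + 40*m^2 + 430*m + 300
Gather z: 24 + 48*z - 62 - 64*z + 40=2 - 16*z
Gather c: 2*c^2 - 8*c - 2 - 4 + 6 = 2*c^2 - 8*c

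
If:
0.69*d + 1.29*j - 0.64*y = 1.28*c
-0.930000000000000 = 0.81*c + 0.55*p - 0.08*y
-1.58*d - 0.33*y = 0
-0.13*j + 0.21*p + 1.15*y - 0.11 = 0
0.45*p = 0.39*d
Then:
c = -1.16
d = 0.01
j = -1.17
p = 0.01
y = -0.04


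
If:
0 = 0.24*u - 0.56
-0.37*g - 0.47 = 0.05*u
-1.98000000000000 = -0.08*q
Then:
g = -1.59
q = 24.75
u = 2.33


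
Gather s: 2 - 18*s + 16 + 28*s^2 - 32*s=28*s^2 - 50*s + 18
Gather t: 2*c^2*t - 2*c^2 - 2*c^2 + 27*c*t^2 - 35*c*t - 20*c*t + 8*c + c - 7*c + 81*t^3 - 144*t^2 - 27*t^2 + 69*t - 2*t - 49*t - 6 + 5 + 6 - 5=-4*c^2 + 2*c + 81*t^3 + t^2*(27*c - 171) + t*(2*c^2 - 55*c + 18)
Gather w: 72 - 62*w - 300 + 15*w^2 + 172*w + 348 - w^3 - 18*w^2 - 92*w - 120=-w^3 - 3*w^2 + 18*w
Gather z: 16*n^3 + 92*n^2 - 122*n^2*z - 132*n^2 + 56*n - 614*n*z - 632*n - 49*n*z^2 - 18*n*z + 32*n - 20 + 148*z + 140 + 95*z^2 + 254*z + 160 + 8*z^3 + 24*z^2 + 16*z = 16*n^3 - 40*n^2 - 544*n + 8*z^3 + z^2*(119 - 49*n) + z*(-122*n^2 - 632*n + 418) + 280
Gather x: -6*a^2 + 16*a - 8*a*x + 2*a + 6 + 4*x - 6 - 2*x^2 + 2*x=-6*a^2 + 18*a - 2*x^2 + x*(6 - 8*a)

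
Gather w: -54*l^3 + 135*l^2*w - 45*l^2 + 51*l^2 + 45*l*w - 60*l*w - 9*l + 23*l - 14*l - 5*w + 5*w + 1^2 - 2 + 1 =-54*l^3 + 6*l^2 + w*(135*l^2 - 15*l)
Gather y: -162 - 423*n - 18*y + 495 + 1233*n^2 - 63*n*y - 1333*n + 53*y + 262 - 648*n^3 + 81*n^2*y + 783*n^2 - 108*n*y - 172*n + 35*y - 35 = -648*n^3 + 2016*n^2 - 1928*n + y*(81*n^2 - 171*n + 70) + 560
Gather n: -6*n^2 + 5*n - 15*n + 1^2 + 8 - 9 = -6*n^2 - 10*n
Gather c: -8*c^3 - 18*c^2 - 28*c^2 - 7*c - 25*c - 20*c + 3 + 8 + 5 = -8*c^3 - 46*c^2 - 52*c + 16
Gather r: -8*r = -8*r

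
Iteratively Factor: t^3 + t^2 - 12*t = (t - 3)*(t^2 + 4*t) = (t - 3)*(t + 4)*(t)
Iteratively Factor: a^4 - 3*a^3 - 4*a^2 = (a - 4)*(a^3 + a^2) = a*(a - 4)*(a^2 + a) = a*(a - 4)*(a + 1)*(a)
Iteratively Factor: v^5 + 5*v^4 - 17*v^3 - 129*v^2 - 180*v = (v)*(v^4 + 5*v^3 - 17*v^2 - 129*v - 180) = v*(v + 4)*(v^3 + v^2 - 21*v - 45) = v*(v + 3)*(v + 4)*(v^2 - 2*v - 15) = v*(v - 5)*(v + 3)*(v + 4)*(v + 3)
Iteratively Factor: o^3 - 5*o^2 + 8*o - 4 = (o - 1)*(o^2 - 4*o + 4) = (o - 2)*(o - 1)*(o - 2)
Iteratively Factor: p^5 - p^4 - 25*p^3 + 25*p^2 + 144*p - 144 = (p - 3)*(p^4 + 2*p^3 - 19*p^2 - 32*p + 48) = (p - 3)*(p - 1)*(p^3 + 3*p^2 - 16*p - 48) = (p - 3)*(p - 1)*(p + 4)*(p^2 - p - 12) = (p - 4)*(p - 3)*(p - 1)*(p + 4)*(p + 3)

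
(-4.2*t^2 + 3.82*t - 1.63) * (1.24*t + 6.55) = -5.208*t^3 - 22.7732*t^2 + 22.9998*t - 10.6765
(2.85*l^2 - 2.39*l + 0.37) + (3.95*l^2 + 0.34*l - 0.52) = 6.8*l^2 - 2.05*l - 0.15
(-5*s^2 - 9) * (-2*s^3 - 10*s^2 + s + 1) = 10*s^5 + 50*s^4 + 13*s^3 + 85*s^2 - 9*s - 9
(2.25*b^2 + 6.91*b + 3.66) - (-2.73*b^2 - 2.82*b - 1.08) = 4.98*b^2 + 9.73*b + 4.74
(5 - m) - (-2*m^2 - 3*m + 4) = 2*m^2 + 2*m + 1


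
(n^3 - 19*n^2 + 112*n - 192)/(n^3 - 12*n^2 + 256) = (n - 3)/(n + 4)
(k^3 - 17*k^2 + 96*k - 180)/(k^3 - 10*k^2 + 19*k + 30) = (k - 6)/(k + 1)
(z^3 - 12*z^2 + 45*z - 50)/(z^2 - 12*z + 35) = (z^2 - 7*z + 10)/(z - 7)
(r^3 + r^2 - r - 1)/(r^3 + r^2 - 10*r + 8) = (r^2 + 2*r + 1)/(r^2 + 2*r - 8)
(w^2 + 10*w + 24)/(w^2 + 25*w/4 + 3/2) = 4*(w + 4)/(4*w + 1)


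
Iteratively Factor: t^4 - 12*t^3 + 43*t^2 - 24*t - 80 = (t - 4)*(t^3 - 8*t^2 + 11*t + 20) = (t - 4)^2*(t^2 - 4*t - 5) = (t - 4)^2*(t + 1)*(t - 5)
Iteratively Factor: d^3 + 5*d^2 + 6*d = (d)*(d^2 + 5*d + 6) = d*(d + 2)*(d + 3)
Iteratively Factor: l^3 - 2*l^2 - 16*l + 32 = (l - 4)*(l^2 + 2*l - 8) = (l - 4)*(l - 2)*(l + 4)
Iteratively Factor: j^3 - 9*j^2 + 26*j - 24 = (j - 4)*(j^2 - 5*j + 6) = (j - 4)*(j - 3)*(j - 2)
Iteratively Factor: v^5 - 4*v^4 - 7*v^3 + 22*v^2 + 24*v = (v - 3)*(v^4 - v^3 - 10*v^2 - 8*v) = (v - 3)*(v + 1)*(v^3 - 2*v^2 - 8*v) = (v - 3)*(v + 1)*(v + 2)*(v^2 - 4*v) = v*(v - 3)*(v + 1)*(v + 2)*(v - 4)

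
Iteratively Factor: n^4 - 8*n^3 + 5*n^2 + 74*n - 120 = (n - 4)*(n^3 - 4*n^2 - 11*n + 30) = (n - 4)*(n + 3)*(n^2 - 7*n + 10) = (n - 5)*(n - 4)*(n + 3)*(n - 2)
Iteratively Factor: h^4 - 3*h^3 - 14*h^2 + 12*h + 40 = (h - 2)*(h^3 - h^2 - 16*h - 20) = (h - 2)*(h + 2)*(h^2 - 3*h - 10) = (h - 2)*(h + 2)^2*(h - 5)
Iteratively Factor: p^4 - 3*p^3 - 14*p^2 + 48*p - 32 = (p - 4)*(p^3 + p^2 - 10*p + 8) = (p - 4)*(p - 2)*(p^2 + 3*p - 4) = (p - 4)*(p - 2)*(p - 1)*(p + 4)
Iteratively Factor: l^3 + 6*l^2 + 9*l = (l + 3)*(l^2 + 3*l) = l*(l + 3)*(l + 3)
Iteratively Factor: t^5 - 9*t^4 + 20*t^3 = (t)*(t^4 - 9*t^3 + 20*t^2) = t*(t - 4)*(t^3 - 5*t^2) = t*(t - 5)*(t - 4)*(t^2) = t^2*(t - 5)*(t - 4)*(t)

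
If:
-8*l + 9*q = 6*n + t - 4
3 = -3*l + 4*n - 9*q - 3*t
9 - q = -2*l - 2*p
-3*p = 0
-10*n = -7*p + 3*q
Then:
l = -664/107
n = 219/214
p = 0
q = -365/107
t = 1798/107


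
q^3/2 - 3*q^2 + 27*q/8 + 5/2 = (q/2 + 1/4)*(q - 4)*(q - 5/2)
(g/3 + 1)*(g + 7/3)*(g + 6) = g^3/3 + 34*g^2/9 + 13*g + 14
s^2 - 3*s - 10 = (s - 5)*(s + 2)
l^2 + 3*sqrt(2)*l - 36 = (l - 3*sqrt(2))*(l + 6*sqrt(2))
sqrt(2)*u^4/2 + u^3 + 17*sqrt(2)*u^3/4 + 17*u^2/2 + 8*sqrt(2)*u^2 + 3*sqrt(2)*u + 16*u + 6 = (u + 1/2)*(u + 2)*(u + 6)*(sqrt(2)*u/2 + 1)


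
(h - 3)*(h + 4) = h^2 + h - 12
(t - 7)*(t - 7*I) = t^2 - 7*t - 7*I*t + 49*I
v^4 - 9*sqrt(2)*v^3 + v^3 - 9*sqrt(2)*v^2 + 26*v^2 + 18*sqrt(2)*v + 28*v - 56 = (v - 1)*(v + 2)*(v - 7*sqrt(2))*(v - 2*sqrt(2))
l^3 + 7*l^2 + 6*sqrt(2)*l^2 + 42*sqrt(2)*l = l*(l + 7)*(l + 6*sqrt(2))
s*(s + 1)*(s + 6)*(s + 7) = s^4 + 14*s^3 + 55*s^2 + 42*s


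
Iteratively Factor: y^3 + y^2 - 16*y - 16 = (y + 1)*(y^2 - 16) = (y + 1)*(y + 4)*(y - 4)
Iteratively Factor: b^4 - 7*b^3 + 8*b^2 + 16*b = (b - 4)*(b^3 - 3*b^2 - 4*b) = b*(b - 4)*(b^2 - 3*b - 4) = b*(b - 4)^2*(b + 1)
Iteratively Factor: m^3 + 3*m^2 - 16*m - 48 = (m + 4)*(m^2 - m - 12) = (m + 3)*(m + 4)*(m - 4)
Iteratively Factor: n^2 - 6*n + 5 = (n - 5)*(n - 1)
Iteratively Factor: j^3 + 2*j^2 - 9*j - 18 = (j + 2)*(j^2 - 9) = (j - 3)*(j + 2)*(j + 3)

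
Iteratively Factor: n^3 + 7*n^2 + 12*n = (n)*(n^2 + 7*n + 12) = n*(n + 4)*(n + 3)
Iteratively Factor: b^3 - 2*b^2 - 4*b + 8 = (b + 2)*(b^2 - 4*b + 4) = (b - 2)*(b + 2)*(b - 2)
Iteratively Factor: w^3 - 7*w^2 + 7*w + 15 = (w - 3)*(w^2 - 4*w - 5) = (w - 5)*(w - 3)*(w + 1)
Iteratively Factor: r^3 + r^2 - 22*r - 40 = (r - 5)*(r^2 + 6*r + 8) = (r - 5)*(r + 4)*(r + 2)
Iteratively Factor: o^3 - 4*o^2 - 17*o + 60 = (o - 5)*(o^2 + o - 12) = (o - 5)*(o + 4)*(o - 3)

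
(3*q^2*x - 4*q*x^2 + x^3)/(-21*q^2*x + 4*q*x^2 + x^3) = (-q + x)/(7*q + x)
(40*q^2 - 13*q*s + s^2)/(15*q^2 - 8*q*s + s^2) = (8*q - s)/(3*q - s)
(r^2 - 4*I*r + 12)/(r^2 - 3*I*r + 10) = (r - 6*I)/(r - 5*I)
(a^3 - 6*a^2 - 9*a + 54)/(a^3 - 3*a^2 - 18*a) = (a - 3)/a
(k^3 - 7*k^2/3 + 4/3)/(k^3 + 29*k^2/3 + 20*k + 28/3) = (k^2 - 3*k + 2)/(k^2 + 9*k + 14)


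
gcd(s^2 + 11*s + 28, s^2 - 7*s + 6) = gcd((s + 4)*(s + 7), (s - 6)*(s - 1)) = 1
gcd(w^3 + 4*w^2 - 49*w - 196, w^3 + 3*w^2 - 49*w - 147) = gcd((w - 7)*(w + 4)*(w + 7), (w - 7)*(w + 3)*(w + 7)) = w^2 - 49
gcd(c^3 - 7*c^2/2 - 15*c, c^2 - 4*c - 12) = c - 6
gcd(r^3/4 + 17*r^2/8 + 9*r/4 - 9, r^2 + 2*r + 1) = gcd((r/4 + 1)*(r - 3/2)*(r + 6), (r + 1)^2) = 1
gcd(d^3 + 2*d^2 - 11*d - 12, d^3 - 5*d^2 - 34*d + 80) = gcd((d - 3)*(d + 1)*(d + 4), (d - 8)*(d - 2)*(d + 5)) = 1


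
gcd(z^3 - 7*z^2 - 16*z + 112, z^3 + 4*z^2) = z + 4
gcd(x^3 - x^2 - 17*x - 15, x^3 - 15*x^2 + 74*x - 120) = x - 5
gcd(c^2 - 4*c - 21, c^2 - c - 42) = c - 7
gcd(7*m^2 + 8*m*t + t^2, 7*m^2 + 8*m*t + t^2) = 7*m^2 + 8*m*t + t^2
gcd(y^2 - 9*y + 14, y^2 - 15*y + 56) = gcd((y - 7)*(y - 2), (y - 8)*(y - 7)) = y - 7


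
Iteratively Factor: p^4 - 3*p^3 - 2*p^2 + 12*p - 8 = (p - 2)*(p^3 - p^2 - 4*p + 4) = (p - 2)*(p - 1)*(p^2 - 4) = (p - 2)*(p - 1)*(p + 2)*(p - 2)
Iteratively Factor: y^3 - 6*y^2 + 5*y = (y - 5)*(y^2 - y) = y*(y - 5)*(y - 1)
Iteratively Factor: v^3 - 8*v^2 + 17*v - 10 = (v - 1)*(v^2 - 7*v + 10) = (v - 2)*(v - 1)*(v - 5)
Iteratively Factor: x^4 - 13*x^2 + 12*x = (x - 3)*(x^3 + 3*x^2 - 4*x) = (x - 3)*(x - 1)*(x^2 + 4*x) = (x - 3)*(x - 1)*(x + 4)*(x)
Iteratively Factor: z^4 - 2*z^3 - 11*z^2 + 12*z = (z - 4)*(z^3 + 2*z^2 - 3*z) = (z - 4)*(z - 1)*(z^2 + 3*z) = (z - 4)*(z - 1)*(z + 3)*(z)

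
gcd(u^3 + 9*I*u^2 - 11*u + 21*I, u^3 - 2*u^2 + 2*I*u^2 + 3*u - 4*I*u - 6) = u^2 + 2*I*u + 3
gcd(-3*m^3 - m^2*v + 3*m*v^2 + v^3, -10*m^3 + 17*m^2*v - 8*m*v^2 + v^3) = -m + v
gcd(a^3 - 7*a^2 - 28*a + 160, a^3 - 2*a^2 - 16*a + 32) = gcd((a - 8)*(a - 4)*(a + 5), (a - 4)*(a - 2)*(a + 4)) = a - 4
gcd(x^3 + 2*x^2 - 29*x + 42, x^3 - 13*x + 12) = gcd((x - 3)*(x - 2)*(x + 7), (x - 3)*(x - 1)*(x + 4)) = x - 3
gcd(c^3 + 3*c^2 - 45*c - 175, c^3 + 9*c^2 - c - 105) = c + 5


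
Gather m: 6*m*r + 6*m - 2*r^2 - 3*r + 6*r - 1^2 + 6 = m*(6*r + 6) - 2*r^2 + 3*r + 5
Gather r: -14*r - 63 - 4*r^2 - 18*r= -4*r^2 - 32*r - 63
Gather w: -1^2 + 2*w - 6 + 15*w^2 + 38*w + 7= 15*w^2 + 40*w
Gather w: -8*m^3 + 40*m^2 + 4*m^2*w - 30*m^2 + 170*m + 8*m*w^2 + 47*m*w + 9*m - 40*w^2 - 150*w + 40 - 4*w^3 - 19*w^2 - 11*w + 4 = -8*m^3 + 10*m^2 + 179*m - 4*w^3 + w^2*(8*m - 59) + w*(4*m^2 + 47*m - 161) + 44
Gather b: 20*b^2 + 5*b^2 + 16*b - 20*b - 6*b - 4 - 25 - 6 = 25*b^2 - 10*b - 35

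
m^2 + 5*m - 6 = (m - 1)*(m + 6)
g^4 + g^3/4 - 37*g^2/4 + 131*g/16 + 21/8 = (g - 2)*(g - 3/2)*(g + 1/4)*(g + 7/2)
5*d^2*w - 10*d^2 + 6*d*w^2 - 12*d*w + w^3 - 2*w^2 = (d + w)*(5*d + w)*(w - 2)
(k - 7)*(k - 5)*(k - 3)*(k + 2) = k^4 - 13*k^3 + 41*k^2 + 37*k - 210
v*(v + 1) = v^2 + v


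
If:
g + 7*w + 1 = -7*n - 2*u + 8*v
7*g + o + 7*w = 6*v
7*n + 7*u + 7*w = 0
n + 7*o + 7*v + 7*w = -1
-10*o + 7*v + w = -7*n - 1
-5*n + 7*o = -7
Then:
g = 27382/399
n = 1303/19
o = 6382/133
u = -479/399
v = 3772/399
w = -26884/399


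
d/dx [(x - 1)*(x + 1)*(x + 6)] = 3*x^2 + 12*x - 1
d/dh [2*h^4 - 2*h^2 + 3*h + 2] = 8*h^3 - 4*h + 3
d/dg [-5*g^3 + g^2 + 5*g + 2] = -15*g^2 + 2*g + 5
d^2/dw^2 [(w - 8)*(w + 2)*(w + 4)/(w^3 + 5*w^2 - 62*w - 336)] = 2*(-7*w^3 - 102*w^2 - 444*w - 496)/(w^6 + 39*w^5 + 633*w^4 + 5473*w^3 + 26586*w^2 + 68796*w + 74088)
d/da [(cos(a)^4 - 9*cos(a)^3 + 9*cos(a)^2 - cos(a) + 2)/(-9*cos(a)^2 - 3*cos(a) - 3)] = (6*cos(a)^5 - 24*cos(a)^4 - 14*cos(a)^3 - 15*cos(a)^2 + 6*cos(a) - 3)*sin(a)/(3*(-3*sin(a)^2 + cos(a) + 4)^2)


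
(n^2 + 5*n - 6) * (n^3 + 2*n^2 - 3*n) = n^5 + 7*n^4 + n^3 - 27*n^2 + 18*n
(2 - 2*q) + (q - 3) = -q - 1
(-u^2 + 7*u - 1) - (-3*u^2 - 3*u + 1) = 2*u^2 + 10*u - 2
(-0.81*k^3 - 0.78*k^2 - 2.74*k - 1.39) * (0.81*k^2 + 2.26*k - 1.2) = -0.6561*k^5 - 2.4624*k^4 - 3.0102*k^3 - 6.3823*k^2 + 0.146600000000001*k + 1.668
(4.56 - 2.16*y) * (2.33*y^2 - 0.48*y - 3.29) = -5.0328*y^3 + 11.6616*y^2 + 4.9176*y - 15.0024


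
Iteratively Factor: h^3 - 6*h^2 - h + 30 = (h + 2)*(h^2 - 8*h + 15) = (h - 3)*(h + 2)*(h - 5)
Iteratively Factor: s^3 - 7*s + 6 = (s - 1)*(s^2 + s - 6) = (s - 1)*(s + 3)*(s - 2)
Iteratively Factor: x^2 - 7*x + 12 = (x - 4)*(x - 3)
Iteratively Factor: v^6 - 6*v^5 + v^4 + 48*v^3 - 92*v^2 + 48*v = (v)*(v^5 - 6*v^4 + v^3 + 48*v^2 - 92*v + 48) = v*(v - 2)*(v^4 - 4*v^3 - 7*v^2 + 34*v - 24) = v*(v - 2)*(v - 1)*(v^3 - 3*v^2 - 10*v + 24) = v*(v - 4)*(v - 2)*(v - 1)*(v^2 + v - 6) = v*(v - 4)*(v - 2)^2*(v - 1)*(v + 3)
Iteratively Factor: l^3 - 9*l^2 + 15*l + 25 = (l - 5)*(l^2 - 4*l - 5) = (l - 5)^2*(l + 1)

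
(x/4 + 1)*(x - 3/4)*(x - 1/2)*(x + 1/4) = x^4/4 + 3*x^3/4 - 63*x^2/64 + 11*x/128 + 3/32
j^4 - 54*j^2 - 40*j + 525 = (j - 7)*(j - 3)*(j + 5)^2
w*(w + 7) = w^2 + 7*w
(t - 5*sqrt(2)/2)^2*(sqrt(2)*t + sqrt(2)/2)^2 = 2*t^4 - 10*sqrt(2)*t^3 + 2*t^3 - 10*sqrt(2)*t^2 + 51*t^2/2 - 5*sqrt(2)*t/2 + 25*t + 25/4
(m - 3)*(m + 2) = m^2 - m - 6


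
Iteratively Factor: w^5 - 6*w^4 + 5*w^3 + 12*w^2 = (w - 4)*(w^4 - 2*w^3 - 3*w^2) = (w - 4)*(w + 1)*(w^3 - 3*w^2) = w*(w - 4)*(w + 1)*(w^2 - 3*w) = w*(w - 4)*(w - 3)*(w + 1)*(w)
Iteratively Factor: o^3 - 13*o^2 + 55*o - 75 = (o - 5)*(o^2 - 8*o + 15) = (o - 5)*(o - 3)*(o - 5)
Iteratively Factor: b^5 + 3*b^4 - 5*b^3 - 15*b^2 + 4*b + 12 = (b + 1)*(b^4 + 2*b^3 - 7*b^2 - 8*b + 12) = (b + 1)*(b + 2)*(b^3 - 7*b + 6) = (b - 1)*(b + 1)*(b + 2)*(b^2 + b - 6) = (b - 1)*(b + 1)*(b + 2)*(b + 3)*(b - 2)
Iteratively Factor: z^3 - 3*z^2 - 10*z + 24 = (z + 3)*(z^2 - 6*z + 8) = (z - 2)*(z + 3)*(z - 4)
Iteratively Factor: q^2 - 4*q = (q)*(q - 4)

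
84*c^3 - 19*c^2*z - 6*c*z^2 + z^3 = (-7*c + z)*(-3*c + z)*(4*c + z)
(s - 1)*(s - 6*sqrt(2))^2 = s^3 - 12*sqrt(2)*s^2 - s^2 + 12*sqrt(2)*s + 72*s - 72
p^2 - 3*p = p*(p - 3)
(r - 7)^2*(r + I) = r^3 - 14*r^2 + I*r^2 + 49*r - 14*I*r + 49*I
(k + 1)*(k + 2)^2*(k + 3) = k^4 + 8*k^3 + 23*k^2 + 28*k + 12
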